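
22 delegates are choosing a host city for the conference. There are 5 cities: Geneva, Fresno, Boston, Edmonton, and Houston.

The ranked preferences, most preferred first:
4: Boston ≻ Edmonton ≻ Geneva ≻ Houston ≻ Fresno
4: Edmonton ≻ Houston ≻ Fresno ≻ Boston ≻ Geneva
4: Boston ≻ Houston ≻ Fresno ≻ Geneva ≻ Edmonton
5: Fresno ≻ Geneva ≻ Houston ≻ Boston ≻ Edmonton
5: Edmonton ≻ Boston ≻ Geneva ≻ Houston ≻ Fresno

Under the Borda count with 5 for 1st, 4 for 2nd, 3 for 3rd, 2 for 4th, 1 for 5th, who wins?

Boston

Geneva: 4×3 + 4×1 + 4×2 + 5×4 + 5×3 = 59
Fresno: 4×1 + 4×3 + 4×3 + 5×5 + 5×1 = 58
Boston: 4×5 + 4×2 + 4×5 + 5×2 + 5×4 = 78
Edmonton: 4×4 + 4×5 + 4×1 + 5×1 + 5×5 = 70
Houston: 4×2 + 4×4 + 4×4 + 5×3 + 5×2 = 65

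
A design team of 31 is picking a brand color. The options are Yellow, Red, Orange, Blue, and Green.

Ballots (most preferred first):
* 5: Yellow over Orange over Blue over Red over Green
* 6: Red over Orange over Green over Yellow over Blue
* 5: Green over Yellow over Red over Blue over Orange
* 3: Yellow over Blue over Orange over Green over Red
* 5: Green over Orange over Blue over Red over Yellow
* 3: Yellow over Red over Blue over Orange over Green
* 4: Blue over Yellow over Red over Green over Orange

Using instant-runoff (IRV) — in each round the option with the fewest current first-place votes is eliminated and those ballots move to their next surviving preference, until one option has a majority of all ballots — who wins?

Green

Round 1: Yellow 11, Red 6, Orange 0, Blue 4, Green 10. Orange eliminated.
Round 2: Yellow 11, Red 6, Blue 4, Green 10. Blue eliminated.
Round 3: Yellow 15, Red 6, Green 10. Red eliminated.
Round 4: Yellow 15, Green 16. Green has a majority (≥16).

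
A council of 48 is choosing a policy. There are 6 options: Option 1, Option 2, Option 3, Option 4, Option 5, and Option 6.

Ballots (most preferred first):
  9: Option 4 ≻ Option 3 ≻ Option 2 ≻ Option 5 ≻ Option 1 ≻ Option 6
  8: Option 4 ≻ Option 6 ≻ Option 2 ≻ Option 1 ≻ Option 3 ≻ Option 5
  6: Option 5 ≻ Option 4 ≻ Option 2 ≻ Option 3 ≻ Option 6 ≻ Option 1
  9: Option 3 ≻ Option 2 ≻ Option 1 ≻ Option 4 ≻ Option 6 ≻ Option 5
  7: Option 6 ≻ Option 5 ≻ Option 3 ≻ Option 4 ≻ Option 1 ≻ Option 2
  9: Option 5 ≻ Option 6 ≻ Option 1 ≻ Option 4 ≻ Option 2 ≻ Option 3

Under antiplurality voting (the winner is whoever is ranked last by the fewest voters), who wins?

Option 4

Last-place votes: Option 1 6, Option 2 7, Option 3 9, Option 4 0, Option 5 17, Option 6 9.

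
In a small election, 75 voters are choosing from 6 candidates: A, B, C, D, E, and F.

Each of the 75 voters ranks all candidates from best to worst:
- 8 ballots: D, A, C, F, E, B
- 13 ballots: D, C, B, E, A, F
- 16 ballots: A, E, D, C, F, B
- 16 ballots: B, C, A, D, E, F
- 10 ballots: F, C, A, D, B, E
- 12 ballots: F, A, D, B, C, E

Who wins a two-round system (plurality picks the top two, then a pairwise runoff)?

Round 1 first-place votes: A 16, B 16, C 0, D 21, E 0, F 22. F and D advance.
Runoff: F is ranked above D on 22 ballots, D above F on 53.

D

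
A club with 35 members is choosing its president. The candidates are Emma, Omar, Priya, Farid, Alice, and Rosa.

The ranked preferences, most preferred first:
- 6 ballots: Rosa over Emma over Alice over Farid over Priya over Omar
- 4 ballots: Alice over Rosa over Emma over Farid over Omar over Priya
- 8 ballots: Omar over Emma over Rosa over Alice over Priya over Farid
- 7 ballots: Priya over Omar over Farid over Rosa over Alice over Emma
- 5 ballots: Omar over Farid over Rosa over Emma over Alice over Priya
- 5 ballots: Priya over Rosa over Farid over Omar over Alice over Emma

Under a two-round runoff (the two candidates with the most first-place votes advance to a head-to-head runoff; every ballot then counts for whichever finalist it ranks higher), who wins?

Priya

Round 1 first-place votes: Emma 0, Omar 13, Priya 12, Farid 0, Alice 4, Rosa 6. Omar and Priya advance.
Runoff: Omar is ranked above Priya on 17 ballots, Priya above Omar on 18.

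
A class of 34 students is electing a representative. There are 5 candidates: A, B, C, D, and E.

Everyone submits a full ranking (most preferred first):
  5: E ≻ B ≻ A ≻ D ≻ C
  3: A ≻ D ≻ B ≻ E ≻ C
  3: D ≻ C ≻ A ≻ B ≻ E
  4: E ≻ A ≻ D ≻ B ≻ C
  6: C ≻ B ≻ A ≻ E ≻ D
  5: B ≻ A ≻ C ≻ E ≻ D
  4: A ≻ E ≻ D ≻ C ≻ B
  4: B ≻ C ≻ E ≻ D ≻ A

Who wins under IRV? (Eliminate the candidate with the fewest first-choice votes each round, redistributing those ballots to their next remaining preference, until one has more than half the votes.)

B

Round 1: A 7, B 9, C 6, D 3, E 9. D eliminated.
Round 2: A 7, B 9, C 9, E 9. A eliminated.
Round 3: B 12, C 9, E 13. C eliminated.
Round 4: B 21, E 13. B has a majority (≥18).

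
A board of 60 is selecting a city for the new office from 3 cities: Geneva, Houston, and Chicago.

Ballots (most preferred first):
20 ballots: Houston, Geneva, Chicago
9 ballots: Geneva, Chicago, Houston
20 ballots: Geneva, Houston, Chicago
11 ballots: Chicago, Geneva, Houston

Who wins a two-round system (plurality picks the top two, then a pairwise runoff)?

Round 1 first-place votes: Geneva 29, Houston 20, Chicago 11. Geneva and Houston advance.
Runoff: Geneva is ranked above Houston on 40 ballots, Houston above Geneva on 20.

Geneva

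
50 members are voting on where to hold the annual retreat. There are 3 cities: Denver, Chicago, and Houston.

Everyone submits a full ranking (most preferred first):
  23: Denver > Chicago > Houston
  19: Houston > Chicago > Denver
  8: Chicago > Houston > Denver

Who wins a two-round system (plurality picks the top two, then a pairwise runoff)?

Houston

Round 1 first-place votes: Denver 23, Chicago 8, Houston 19. Denver and Houston advance.
Runoff: Denver is ranked above Houston on 23 ballots, Houston above Denver on 27.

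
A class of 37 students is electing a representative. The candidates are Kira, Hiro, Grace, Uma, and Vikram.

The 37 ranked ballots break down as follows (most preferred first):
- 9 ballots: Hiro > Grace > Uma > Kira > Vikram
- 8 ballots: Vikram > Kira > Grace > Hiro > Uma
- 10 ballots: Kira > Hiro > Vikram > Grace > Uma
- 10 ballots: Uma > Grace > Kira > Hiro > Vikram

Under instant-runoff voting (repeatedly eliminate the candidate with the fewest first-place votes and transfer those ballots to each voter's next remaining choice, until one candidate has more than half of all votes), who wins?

Round 1: Kira 10, Hiro 9, Grace 0, Uma 10, Vikram 8. Grace eliminated.
Round 2: Kira 10, Hiro 9, Uma 10, Vikram 8. Vikram eliminated.
Round 3: Kira 18, Hiro 9, Uma 10. Hiro eliminated.
Round 4: Kira 18, Uma 19. Uma has a majority (≥19).

Uma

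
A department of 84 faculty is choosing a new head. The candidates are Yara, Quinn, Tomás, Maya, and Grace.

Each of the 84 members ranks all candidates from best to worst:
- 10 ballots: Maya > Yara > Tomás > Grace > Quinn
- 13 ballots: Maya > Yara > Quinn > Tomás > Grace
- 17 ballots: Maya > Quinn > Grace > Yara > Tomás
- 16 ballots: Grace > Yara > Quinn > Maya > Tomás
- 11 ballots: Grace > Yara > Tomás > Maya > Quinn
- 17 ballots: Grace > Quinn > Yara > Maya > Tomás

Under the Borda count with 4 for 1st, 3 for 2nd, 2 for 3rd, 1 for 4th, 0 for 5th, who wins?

Yara: 10×3 + 13×3 + 17×1 + 16×3 + 11×3 + 17×2 = 201
Quinn: 10×0 + 13×2 + 17×3 + 16×2 + 11×0 + 17×3 = 160
Tomás: 10×2 + 13×1 + 17×0 + 16×0 + 11×2 + 17×0 = 55
Maya: 10×4 + 13×4 + 17×4 + 16×1 + 11×1 + 17×1 = 204
Grace: 10×1 + 13×0 + 17×2 + 16×4 + 11×4 + 17×4 = 220

Grace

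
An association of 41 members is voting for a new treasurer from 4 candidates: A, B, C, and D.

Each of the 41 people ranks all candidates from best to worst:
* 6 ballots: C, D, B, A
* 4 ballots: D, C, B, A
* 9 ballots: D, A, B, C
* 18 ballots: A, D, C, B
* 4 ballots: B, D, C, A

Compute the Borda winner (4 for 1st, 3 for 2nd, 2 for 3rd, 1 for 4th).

D

A: 6×1 + 4×1 + 9×3 + 18×4 + 4×1 = 113
B: 6×2 + 4×2 + 9×2 + 18×1 + 4×4 = 72
C: 6×4 + 4×3 + 9×1 + 18×2 + 4×2 = 89
D: 6×3 + 4×4 + 9×4 + 18×3 + 4×3 = 136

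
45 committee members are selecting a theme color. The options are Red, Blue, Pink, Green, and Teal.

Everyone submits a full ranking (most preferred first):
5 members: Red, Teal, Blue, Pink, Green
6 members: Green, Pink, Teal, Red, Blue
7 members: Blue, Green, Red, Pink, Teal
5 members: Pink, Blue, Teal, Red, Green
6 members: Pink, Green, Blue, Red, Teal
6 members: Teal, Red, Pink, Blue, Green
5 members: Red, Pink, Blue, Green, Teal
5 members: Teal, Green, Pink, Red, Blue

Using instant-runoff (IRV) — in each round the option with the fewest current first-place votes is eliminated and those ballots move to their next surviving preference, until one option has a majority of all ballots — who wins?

Red

Round 1: Red 10, Blue 7, Pink 11, Green 6, Teal 11. Green eliminated.
Round 2: Red 10, Blue 7, Pink 17, Teal 11. Blue eliminated.
Round 3: Red 17, Pink 17, Teal 11. Teal eliminated.
Round 4: Red 23, Pink 22. Red has a majority (≥23).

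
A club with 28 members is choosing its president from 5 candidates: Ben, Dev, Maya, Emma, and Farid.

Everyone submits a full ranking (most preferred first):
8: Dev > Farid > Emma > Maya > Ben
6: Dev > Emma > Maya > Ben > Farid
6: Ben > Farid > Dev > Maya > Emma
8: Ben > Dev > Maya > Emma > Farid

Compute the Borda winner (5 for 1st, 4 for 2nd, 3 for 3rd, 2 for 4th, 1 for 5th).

Ben: 8×1 + 6×2 + 6×5 + 8×5 = 90
Dev: 8×5 + 6×5 + 6×3 + 8×4 = 120
Maya: 8×2 + 6×3 + 6×2 + 8×3 = 70
Emma: 8×3 + 6×4 + 6×1 + 8×2 = 70
Farid: 8×4 + 6×1 + 6×4 + 8×1 = 70

Dev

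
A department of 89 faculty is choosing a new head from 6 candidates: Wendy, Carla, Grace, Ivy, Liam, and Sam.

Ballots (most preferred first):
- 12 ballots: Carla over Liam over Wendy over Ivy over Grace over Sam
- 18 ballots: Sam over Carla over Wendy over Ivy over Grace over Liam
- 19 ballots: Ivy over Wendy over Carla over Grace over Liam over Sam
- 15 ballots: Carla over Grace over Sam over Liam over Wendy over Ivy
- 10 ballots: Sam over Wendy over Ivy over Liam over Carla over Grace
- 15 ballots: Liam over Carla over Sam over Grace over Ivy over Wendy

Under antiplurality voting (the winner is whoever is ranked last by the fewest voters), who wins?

Last-place votes: Wendy 15, Carla 0, Grace 10, Ivy 15, Liam 18, Sam 31.

Carla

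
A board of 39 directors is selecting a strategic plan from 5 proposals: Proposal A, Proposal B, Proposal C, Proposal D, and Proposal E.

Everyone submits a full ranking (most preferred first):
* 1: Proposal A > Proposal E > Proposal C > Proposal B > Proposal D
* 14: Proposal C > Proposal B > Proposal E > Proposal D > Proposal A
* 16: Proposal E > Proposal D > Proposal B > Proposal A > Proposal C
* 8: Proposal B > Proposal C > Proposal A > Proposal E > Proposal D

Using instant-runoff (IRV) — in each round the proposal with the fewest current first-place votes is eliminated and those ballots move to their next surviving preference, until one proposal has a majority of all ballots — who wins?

Proposal C

Round 1: Proposal A 1, Proposal B 8, Proposal C 14, Proposal D 0, Proposal E 16. Proposal D eliminated.
Round 2: Proposal A 1, Proposal B 8, Proposal C 14, Proposal E 16. Proposal A eliminated.
Round 3: Proposal B 8, Proposal C 14, Proposal E 17. Proposal B eliminated.
Round 4: Proposal C 22, Proposal E 17. Proposal C has a majority (≥20).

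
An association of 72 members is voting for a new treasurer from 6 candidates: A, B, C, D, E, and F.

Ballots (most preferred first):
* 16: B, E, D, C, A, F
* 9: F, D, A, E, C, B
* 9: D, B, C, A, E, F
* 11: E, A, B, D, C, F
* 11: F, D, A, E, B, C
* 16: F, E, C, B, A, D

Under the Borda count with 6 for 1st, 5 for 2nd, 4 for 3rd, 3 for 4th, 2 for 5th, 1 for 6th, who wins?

A: 16×2 + 9×4 + 9×3 + 11×5 + 11×4 + 16×2 = 226
B: 16×6 + 9×1 + 9×5 + 11×4 + 11×2 + 16×3 = 264
C: 16×3 + 9×2 + 9×4 + 11×2 + 11×1 + 16×4 = 199
D: 16×4 + 9×5 + 9×6 + 11×3 + 11×5 + 16×1 = 267
E: 16×5 + 9×3 + 9×2 + 11×6 + 11×3 + 16×5 = 304
F: 16×1 + 9×6 + 9×1 + 11×1 + 11×6 + 16×6 = 252

E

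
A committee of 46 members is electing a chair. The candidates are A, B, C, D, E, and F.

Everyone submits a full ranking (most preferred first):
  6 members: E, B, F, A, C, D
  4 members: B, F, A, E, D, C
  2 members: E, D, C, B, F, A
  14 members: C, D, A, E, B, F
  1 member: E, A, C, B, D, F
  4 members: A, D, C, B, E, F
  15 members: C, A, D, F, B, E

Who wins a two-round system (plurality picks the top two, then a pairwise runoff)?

C

Round 1 first-place votes: A 4, B 4, C 29, D 0, E 9, F 0. C and E advance.
Runoff: C is ranked above E on 33 ballots, E above C on 13.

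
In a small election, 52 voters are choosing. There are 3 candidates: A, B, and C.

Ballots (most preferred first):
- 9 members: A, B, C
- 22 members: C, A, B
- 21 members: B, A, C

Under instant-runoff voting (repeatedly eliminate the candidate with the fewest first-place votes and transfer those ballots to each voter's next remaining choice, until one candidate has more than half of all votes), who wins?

Round 1: A 9, B 21, C 22. A eliminated.
Round 2: B 30, C 22. B has a majority (≥27).

B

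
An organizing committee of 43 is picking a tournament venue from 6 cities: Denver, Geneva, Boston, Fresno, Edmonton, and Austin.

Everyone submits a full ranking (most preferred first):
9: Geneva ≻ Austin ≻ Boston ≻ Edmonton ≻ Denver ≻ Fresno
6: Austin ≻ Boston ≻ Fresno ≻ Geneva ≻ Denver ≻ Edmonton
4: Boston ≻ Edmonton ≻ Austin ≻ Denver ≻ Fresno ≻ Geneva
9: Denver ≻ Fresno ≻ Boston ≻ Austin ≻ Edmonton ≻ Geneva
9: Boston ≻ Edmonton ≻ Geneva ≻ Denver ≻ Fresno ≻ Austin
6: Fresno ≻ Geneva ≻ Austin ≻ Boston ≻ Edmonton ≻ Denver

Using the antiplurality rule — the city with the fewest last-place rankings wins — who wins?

Last-place votes: Denver 6, Geneva 13, Boston 0, Fresno 9, Edmonton 6, Austin 9.

Boston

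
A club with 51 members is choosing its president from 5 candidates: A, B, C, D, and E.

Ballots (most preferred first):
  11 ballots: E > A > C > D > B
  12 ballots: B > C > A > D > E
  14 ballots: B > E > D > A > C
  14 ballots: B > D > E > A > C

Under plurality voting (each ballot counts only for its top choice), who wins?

B

First-place votes: A 0, B 40, C 0, D 0, E 11.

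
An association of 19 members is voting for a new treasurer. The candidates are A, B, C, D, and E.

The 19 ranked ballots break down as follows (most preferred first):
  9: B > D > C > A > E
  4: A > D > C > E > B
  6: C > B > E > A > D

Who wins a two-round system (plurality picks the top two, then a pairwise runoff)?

Round 1 first-place votes: A 4, B 9, C 6, D 0, E 0. B and C advance.
Runoff: B is ranked above C on 9 ballots, C above B on 10.

C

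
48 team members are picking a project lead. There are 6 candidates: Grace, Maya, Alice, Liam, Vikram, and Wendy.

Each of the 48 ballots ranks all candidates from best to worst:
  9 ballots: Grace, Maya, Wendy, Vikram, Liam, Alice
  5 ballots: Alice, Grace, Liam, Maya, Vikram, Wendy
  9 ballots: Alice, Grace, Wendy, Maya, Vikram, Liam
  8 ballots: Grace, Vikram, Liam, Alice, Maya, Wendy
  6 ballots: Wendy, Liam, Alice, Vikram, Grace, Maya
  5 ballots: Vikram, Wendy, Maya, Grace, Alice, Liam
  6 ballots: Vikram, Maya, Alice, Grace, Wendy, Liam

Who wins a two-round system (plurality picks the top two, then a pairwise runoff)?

Round 1 first-place votes: Grace 17, Maya 0, Alice 14, Liam 0, Vikram 11, Wendy 6. Grace and Alice advance.
Runoff: Grace is ranked above Alice on 22 ballots, Alice above Grace on 26.

Alice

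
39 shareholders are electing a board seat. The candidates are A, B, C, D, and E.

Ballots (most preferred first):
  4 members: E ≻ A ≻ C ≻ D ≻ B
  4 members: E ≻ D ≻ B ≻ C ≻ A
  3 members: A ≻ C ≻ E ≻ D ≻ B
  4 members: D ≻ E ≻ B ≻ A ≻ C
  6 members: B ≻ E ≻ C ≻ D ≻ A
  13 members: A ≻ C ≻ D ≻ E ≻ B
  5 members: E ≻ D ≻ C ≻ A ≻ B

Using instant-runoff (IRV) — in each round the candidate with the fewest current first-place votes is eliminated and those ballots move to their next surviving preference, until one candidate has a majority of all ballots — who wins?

Round 1: A 16, B 6, C 0, D 4, E 13. C eliminated.
Round 2: A 16, B 6, D 4, E 13. D eliminated.
Round 3: A 16, B 6, E 17. B eliminated.
Round 4: A 16, E 23. E has a majority (≥20).

E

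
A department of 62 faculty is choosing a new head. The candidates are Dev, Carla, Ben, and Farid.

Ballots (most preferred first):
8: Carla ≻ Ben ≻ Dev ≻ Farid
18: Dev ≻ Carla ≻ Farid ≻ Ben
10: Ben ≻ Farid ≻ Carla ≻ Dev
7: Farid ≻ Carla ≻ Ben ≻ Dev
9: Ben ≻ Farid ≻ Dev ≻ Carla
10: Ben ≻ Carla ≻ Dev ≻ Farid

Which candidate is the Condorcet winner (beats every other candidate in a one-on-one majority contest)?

Carla

Carla vs Dev: 35–27
Carla vs Ben: 33–29
Carla vs Farid: 36–26
Carla beats every other candidate.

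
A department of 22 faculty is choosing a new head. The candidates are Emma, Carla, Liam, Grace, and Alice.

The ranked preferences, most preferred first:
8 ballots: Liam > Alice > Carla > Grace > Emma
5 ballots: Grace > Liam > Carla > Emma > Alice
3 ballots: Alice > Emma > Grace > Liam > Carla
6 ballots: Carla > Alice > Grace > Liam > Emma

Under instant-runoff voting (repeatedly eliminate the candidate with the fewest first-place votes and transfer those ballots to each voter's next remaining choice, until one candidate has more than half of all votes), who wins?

Round 1: Emma 0, Carla 6, Liam 8, Grace 5, Alice 3. Emma eliminated.
Round 2: Carla 6, Liam 8, Grace 5, Alice 3. Alice eliminated.
Round 3: Carla 6, Liam 8, Grace 8. Carla eliminated.
Round 4: Liam 8, Grace 14. Grace has a majority (≥12).

Grace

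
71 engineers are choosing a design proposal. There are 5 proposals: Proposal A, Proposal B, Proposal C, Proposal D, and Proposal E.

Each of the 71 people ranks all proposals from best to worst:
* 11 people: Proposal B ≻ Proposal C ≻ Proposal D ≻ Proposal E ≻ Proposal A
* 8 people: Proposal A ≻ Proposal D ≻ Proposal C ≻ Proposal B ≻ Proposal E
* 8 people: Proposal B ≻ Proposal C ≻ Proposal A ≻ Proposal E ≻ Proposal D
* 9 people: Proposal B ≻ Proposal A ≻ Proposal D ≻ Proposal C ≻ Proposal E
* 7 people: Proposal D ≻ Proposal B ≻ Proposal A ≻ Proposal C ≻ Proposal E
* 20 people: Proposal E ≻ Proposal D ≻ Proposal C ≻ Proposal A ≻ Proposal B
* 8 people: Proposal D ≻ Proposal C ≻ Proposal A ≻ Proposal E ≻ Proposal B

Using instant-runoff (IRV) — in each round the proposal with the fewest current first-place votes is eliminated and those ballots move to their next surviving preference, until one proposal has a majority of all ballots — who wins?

Proposal D

Round 1: Proposal A 8, Proposal B 28, Proposal C 0, Proposal D 15, Proposal E 20. Proposal C eliminated.
Round 2: Proposal A 8, Proposal B 28, Proposal D 15, Proposal E 20. Proposal A eliminated.
Round 3: Proposal B 28, Proposal D 23, Proposal E 20. Proposal E eliminated.
Round 4: Proposal B 28, Proposal D 43. Proposal D has a majority (≥36).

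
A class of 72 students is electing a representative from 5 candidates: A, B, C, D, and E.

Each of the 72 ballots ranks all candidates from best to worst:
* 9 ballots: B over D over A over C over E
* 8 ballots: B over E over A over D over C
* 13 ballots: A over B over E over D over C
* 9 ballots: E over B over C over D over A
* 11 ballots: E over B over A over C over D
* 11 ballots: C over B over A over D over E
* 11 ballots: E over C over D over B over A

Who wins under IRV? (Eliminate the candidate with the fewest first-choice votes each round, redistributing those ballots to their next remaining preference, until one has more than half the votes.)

Round 1: A 13, B 17, C 11, D 0, E 31. D eliminated.
Round 2: A 13, B 17, C 11, E 31. C eliminated.
Round 3: A 13, B 28, E 31. A eliminated.
Round 4: B 41, E 31. B has a majority (≥37).

B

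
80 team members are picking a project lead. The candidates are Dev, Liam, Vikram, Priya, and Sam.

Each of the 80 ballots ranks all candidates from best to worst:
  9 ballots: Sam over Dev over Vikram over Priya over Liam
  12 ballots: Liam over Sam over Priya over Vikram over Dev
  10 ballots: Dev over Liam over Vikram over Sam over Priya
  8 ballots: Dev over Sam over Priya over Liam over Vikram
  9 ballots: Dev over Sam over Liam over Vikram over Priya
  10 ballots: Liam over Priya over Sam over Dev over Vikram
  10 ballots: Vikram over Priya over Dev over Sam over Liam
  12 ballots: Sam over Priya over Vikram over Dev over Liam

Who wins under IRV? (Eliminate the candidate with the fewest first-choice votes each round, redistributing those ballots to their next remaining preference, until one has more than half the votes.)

Dev

Round 1: Dev 27, Liam 22, Vikram 10, Priya 0, Sam 21. Priya eliminated.
Round 2: Dev 27, Liam 22, Vikram 10, Sam 21. Vikram eliminated.
Round 3: Dev 37, Liam 22, Sam 21. Sam eliminated.
Round 4: Dev 58, Liam 22. Dev has a majority (≥41).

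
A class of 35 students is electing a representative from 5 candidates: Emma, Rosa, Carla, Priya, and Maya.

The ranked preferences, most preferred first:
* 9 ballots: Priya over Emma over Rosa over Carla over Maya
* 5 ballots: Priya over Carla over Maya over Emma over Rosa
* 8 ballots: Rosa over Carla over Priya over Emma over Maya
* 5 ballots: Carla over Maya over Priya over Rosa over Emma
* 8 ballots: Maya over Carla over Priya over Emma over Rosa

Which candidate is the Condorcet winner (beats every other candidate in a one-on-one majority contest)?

Carla vs Emma: 26–9
Carla vs Rosa: 18–17
Carla vs Priya: 21–14
Carla vs Maya: 27–8
Carla beats every other candidate.

Carla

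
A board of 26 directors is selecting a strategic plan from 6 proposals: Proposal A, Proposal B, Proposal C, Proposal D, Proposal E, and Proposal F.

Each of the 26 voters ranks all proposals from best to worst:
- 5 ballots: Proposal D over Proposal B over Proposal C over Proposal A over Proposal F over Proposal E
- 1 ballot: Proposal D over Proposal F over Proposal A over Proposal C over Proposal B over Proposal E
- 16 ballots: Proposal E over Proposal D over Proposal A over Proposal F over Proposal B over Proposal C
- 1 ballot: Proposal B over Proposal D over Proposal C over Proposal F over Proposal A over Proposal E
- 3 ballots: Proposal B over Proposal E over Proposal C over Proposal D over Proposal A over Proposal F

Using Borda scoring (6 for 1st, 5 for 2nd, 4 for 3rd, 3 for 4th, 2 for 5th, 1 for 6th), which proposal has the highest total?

Proposal D

Proposal A: 5×3 + 1×4 + 16×4 + 1×2 + 3×2 = 91
Proposal B: 5×5 + 1×2 + 16×2 + 1×6 + 3×6 = 83
Proposal C: 5×4 + 1×3 + 16×1 + 1×4 + 3×4 = 55
Proposal D: 5×6 + 1×6 + 16×5 + 1×5 + 3×3 = 130
Proposal E: 5×1 + 1×1 + 16×6 + 1×1 + 3×5 = 118
Proposal F: 5×2 + 1×5 + 16×3 + 1×3 + 3×1 = 69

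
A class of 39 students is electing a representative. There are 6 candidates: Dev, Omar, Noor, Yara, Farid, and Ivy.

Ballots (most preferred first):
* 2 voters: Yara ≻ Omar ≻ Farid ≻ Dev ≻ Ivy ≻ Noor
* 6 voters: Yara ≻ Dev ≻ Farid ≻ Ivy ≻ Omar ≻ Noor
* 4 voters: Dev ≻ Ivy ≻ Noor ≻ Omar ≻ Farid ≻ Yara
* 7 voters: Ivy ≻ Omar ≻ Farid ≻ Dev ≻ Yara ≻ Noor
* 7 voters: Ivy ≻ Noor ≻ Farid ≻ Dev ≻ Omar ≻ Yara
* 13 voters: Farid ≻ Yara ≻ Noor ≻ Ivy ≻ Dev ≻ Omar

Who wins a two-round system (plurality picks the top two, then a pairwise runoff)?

Farid

Round 1 first-place votes: Dev 4, Omar 0, Noor 0, Yara 8, Farid 13, Ivy 14. Ivy and Farid advance.
Runoff: Ivy is ranked above Farid on 18 ballots, Farid above Ivy on 21.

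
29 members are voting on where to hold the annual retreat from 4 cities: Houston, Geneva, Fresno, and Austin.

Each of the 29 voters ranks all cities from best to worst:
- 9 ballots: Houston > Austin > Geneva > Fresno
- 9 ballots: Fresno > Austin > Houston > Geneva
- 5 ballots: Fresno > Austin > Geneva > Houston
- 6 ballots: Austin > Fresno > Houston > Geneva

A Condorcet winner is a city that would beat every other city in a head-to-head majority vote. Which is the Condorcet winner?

Austin

Austin vs Houston: 20–9
Austin vs Geneva: 29–0
Austin vs Fresno: 15–14
Austin beats every other city.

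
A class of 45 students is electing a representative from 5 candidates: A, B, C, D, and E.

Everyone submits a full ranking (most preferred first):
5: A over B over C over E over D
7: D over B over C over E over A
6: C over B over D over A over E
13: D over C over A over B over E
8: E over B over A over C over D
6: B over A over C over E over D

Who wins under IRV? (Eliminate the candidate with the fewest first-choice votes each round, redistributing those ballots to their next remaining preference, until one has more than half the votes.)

Round 1: A 5, B 6, C 6, D 20, E 8. A eliminated.
Round 2: B 11, C 6, D 20, E 8. C eliminated.
Round 3: B 17, D 20, E 8. E eliminated.
Round 4: B 25, D 20. B has a majority (≥23).

B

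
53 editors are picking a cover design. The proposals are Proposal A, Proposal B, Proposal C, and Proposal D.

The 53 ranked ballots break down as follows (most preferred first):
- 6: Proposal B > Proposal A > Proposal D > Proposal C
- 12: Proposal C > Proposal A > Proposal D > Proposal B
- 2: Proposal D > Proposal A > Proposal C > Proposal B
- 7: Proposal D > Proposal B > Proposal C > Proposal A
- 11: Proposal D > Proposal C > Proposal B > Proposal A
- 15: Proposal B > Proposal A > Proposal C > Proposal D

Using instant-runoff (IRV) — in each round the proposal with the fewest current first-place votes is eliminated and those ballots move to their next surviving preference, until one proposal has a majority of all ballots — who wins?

Proposal D

Round 1: Proposal A 0, Proposal B 21, Proposal C 12, Proposal D 20. Proposal A eliminated.
Round 2: Proposal B 21, Proposal C 12, Proposal D 20. Proposal C eliminated.
Round 3: Proposal B 21, Proposal D 32. Proposal D has a majority (≥27).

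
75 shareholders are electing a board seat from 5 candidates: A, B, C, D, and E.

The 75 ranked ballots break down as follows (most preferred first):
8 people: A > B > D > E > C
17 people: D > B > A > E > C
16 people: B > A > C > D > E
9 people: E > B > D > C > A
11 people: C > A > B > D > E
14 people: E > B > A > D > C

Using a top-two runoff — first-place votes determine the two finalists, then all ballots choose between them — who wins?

D

Round 1 first-place votes: A 8, B 16, C 11, D 17, E 23. E and D advance.
Runoff: E is ranked above D on 23 ballots, D above E on 52.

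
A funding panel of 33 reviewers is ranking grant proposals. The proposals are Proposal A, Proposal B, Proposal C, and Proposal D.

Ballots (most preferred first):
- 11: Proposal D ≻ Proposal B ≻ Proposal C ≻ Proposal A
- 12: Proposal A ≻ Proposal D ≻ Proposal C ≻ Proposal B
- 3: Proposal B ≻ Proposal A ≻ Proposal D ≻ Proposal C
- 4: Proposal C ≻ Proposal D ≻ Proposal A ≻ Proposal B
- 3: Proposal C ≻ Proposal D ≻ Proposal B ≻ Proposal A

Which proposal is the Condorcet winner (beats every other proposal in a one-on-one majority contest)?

Proposal D vs Proposal A: 18–15
Proposal D vs Proposal B: 30–3
Proposal D vs Proposal C: 26–7
Proposal D beats every other proposal.

Proposal D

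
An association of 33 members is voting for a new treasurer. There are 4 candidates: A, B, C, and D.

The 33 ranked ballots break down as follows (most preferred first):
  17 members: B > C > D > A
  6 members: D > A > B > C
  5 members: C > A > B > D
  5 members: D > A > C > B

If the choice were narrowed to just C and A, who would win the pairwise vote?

C

C is ranked above A on 22 ballots; A above C on 11.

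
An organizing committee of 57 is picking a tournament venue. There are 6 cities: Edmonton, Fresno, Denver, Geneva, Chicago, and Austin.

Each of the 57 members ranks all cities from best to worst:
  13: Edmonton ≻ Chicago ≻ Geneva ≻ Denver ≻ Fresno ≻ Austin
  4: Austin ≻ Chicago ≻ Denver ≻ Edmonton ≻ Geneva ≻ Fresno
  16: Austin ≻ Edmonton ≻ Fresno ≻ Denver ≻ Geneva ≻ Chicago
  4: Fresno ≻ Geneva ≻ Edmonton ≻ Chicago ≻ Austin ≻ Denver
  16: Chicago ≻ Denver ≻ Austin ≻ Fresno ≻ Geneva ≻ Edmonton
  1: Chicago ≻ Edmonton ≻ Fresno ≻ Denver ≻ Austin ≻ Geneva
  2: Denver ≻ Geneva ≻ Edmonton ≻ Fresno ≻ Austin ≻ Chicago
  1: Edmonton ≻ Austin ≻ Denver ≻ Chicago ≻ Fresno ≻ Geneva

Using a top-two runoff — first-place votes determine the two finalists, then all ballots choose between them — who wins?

Chicago

Round 1 first-place votes: Edmonton 14, Fresno 4, Denver 2, Geneva 0, Chicago 17, Austin 20. Austin and Chicago advance.
Runoff: Austin is ranked above Chicago on 23 ballots, Chicago above Austin on 34.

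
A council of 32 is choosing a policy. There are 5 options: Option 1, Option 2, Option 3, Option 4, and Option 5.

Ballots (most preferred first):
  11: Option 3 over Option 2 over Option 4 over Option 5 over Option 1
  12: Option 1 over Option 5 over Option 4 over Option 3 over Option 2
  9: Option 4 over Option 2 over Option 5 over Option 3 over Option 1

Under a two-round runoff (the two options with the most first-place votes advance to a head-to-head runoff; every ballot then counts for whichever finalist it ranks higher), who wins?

Round 1 first-place votes: Option 1 12, Option 2 0, Option 3 11, Option 4 9, Option 5 0. Option 1 and Option 3 advance.
Runoff: Option 1 is ranked above Option 3 on 12 ballots, Option 3 above Option 1 on 20.

Option 3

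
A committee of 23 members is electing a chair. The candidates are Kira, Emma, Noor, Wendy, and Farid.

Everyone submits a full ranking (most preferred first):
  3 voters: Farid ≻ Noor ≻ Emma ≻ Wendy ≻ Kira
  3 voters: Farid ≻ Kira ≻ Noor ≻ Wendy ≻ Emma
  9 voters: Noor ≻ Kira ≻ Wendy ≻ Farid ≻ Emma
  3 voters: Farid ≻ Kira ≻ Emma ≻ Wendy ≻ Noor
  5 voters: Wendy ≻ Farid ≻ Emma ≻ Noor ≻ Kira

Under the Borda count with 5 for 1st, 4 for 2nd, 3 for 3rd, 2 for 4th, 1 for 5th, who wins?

Kira: 3×1 + 3×4 + 9×4 + 3×4 + 5×1 = 68
Emma: 3×3 + 3×1 + 9×1 + 3×3 + 5×3 = 45
Noor: 3×4 + 3×3 + 9×5 + 3×1 + 5×2 = 79
Wendy: 3×2 + 3×2 + 9×3 + 3×2 + 5×5 = 70
Farid: 3×5 + 3×5 + 9×2 + 3×5 + 5×4 = 83

Farid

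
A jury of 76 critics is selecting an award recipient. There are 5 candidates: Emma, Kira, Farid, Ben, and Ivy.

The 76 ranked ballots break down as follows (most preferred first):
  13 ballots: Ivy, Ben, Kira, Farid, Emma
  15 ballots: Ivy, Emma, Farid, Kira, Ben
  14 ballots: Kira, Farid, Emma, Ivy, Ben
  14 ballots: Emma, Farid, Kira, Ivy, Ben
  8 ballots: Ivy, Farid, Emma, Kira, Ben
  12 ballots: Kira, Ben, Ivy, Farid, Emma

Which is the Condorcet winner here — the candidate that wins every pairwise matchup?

Kira

Kira vs Emma: 39–37
Kira vs Farid: 39–37
Kira vs Ben: 63–13
Kira vs Ivy: 40–36
Kira beats every other candidate.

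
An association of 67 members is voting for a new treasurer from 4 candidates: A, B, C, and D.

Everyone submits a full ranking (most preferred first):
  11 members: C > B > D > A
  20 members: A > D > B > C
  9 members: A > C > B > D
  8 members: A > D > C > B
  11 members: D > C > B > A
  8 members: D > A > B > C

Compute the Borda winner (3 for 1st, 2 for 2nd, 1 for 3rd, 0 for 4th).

A: 11×0 + 20×3 + 9×3 + 8×3 + 11×0 + 8×2 = 127
B: 11×2 + 20×1 + 9×1 + 8×0 + 11×1 + 8×1 = 70
C: 11×3 + 20×0 + 9×2 + 8×1 + 11×2 + 8×0 = 81
D: 11×1 + 20×2 + 9×0 + 8×2 + 11×3 + 8×3 = 124

A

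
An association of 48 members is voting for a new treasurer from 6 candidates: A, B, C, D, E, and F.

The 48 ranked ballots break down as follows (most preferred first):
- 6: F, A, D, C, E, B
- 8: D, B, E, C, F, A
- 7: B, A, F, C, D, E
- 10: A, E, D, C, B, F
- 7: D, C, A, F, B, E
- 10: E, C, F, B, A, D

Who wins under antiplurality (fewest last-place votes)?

C

Last-place votes: A 8, B 6, C 0, D 10, E 14, F 10.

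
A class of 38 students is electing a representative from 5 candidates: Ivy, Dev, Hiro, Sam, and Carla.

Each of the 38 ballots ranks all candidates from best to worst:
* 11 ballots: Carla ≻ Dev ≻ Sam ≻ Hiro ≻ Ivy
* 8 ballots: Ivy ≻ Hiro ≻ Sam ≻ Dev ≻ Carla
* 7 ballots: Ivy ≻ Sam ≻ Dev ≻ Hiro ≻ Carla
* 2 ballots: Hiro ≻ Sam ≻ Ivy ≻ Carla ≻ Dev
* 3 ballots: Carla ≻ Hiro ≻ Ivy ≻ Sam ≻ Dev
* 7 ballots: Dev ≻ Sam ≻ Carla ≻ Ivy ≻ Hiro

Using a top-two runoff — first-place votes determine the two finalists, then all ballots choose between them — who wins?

Round 1 first-place votes: Ivy 15, Dev 7, Hiro 2, Sam 0, Carla 14. Ivy and Carla advance.
Runoff: Ivy is ranked above Carla on 17 ballots, Carla above Ivy on 21.

Carla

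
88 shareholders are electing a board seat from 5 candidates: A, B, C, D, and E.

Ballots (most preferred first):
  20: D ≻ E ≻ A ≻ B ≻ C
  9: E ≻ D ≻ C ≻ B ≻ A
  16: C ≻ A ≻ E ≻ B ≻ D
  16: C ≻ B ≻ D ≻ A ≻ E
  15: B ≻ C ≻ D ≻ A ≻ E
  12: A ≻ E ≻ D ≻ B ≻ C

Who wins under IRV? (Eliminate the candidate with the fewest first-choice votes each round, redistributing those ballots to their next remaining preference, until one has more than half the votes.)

C

Round 1: A 12, B 15, C 32, D 20, E 9. E eliminated.
Round 2: A 12, B 15, C 32, D 29. A eliminated.
Round 3: B 15, C 32, D 41. B eliminated.
Round 4: C 47, D 41. C has a majority (≥45).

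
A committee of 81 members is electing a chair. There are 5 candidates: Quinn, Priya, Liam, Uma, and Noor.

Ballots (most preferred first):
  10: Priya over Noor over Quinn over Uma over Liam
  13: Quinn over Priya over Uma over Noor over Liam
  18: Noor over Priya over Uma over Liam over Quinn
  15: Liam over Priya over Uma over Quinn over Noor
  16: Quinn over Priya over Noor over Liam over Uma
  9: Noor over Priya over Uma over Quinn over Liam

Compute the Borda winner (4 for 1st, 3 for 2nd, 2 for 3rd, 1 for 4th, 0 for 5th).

Priya

Quinn: 10×2 + 13×4 + 18×0 + 15×1 + 16×4 + 9×1 = 160
Priya: 10×4 + 13×3 + 18×3 + 15×3 + 16×3 + 9×3 = 253
Liam: 10×0 + 13×0 + 18×1 + 15×4 + 16×1 + 9×0 = 94
Uma: 10×1 + 13×2 + 18×2 + 15×2 + 16×0 + 9×2 = 120
Noor: 10×3 + 13×1 + 18×4 + 15×0 + 16×2 + 9×4 = 183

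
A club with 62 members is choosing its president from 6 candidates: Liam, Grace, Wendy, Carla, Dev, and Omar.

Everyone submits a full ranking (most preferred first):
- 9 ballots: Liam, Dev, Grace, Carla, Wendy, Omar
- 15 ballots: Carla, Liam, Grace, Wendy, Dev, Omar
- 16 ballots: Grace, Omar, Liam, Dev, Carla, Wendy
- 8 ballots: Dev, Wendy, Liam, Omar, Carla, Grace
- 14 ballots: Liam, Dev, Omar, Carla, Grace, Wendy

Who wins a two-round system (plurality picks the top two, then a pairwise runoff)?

Liam

Round 1 first-place votes: Liam 23, Grace 16, Wendy 0, Carla 15, Dev 8, Omar 0. Liam and Grace advance.
Runoff: Liam is ranked above Grace on 46 ballots, Grace above Liam on 16.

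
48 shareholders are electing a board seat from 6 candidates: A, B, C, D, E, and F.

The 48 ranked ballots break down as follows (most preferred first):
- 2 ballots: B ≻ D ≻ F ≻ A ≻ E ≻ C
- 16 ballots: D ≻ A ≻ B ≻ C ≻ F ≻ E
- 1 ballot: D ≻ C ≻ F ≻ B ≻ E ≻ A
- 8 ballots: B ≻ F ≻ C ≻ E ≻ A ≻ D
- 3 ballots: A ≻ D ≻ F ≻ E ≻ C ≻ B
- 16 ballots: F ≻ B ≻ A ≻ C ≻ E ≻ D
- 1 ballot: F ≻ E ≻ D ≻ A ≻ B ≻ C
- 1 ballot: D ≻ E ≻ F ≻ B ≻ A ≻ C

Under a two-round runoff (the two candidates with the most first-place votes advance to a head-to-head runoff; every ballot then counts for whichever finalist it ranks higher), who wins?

Round 1 first-place votes: A 3, B 10, C 0, D 18, E 0, F 17. D and F advance.
Runoff: D is ranked above F on 23 ballots, F above D on 25.

F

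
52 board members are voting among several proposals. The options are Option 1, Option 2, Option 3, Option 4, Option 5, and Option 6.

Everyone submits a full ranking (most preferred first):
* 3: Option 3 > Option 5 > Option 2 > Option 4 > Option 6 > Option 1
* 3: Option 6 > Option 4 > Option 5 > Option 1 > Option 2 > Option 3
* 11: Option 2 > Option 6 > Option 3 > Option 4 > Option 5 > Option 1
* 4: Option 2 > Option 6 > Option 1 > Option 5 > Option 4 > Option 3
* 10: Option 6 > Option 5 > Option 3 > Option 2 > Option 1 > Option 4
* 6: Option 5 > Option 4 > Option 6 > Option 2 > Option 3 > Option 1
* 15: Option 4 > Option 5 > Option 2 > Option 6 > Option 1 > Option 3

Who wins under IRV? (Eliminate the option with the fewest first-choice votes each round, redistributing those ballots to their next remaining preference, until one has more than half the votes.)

Option 2

Round 1: Option 1 0, Option 2 15, Option 3 3, Option 4 15, Option 5 6, Option 6 13. Option 1 eliminated.
Round 2: Option 2 15, Option 3 3, Option 4 15, Option 5 6, Option 6 13. Option 3 eliminated.
Round 3: Option 2 15, Option 4 15, Option 5 9, Option 6 13. Option 5 eliminated.
Round 4: Option 2 18, Option 4 21, Option 6 13. Option 6 eliminated.
Round 5: Option 2 28, Option 4 24. Option 2 has a majority (≥27).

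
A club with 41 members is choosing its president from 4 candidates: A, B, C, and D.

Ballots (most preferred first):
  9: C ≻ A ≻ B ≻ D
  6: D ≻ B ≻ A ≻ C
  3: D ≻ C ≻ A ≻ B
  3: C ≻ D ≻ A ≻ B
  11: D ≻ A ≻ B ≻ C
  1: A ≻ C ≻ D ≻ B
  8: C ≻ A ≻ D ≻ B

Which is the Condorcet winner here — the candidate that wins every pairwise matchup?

C

C vs A: 23–18
C vs B: 24–17
C vs D: 21–20
C beats every other candidate.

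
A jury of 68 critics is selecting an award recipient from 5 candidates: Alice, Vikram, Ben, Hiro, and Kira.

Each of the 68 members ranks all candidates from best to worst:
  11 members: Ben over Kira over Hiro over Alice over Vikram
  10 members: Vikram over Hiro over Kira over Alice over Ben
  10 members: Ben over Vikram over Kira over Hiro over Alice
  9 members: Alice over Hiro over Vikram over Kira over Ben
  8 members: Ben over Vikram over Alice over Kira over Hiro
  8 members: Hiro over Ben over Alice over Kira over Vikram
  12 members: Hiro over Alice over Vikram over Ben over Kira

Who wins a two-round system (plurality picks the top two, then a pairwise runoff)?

Hiro

Round 1 first-place votes: Alice 9, Vikram 10, Ben 29, Hiro 20, Kira 0. Ben and Hiro advance.
Runoff: Ben is ranked above Hiro on 29 ballots, Hiro above Ben on 39.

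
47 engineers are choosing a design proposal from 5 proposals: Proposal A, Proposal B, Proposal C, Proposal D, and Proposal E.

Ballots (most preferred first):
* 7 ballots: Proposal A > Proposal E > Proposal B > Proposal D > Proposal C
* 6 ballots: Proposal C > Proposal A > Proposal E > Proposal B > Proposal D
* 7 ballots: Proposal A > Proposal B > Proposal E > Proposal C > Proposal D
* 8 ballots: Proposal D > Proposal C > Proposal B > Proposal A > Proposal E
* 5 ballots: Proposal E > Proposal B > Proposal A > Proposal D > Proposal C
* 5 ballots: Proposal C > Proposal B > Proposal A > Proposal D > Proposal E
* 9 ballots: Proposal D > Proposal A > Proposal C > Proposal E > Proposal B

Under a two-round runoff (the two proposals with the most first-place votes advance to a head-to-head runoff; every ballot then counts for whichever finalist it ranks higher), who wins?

Round 1 first-place votes: Proposal A 14, Proposal B 0, Proposal C 11, Proposal D 17, Proposal E 5. Proposal D and Proposal A advance.
Runoff: Proposal D is ranked above Proposal A on 17 ballots, Proposal A above Proposal D on 30.

Proposal A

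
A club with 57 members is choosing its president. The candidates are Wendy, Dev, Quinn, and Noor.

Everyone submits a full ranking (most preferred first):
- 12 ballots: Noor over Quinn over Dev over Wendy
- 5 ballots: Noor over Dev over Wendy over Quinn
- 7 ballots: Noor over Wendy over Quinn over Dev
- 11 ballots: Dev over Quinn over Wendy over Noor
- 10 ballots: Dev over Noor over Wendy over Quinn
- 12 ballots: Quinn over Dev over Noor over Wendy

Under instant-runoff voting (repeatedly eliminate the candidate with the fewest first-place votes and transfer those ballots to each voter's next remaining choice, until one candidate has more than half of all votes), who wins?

Round 1: Wendy 0, Dev 21, Quinn 12, Noor 24. Wendy eliminated.
Round 2: Dev 21, Quinn 12, Noor 24. Quinn eliminated.
Round 3: Dev 33, Noor 24. Dev has a majority (≥29).

Dev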